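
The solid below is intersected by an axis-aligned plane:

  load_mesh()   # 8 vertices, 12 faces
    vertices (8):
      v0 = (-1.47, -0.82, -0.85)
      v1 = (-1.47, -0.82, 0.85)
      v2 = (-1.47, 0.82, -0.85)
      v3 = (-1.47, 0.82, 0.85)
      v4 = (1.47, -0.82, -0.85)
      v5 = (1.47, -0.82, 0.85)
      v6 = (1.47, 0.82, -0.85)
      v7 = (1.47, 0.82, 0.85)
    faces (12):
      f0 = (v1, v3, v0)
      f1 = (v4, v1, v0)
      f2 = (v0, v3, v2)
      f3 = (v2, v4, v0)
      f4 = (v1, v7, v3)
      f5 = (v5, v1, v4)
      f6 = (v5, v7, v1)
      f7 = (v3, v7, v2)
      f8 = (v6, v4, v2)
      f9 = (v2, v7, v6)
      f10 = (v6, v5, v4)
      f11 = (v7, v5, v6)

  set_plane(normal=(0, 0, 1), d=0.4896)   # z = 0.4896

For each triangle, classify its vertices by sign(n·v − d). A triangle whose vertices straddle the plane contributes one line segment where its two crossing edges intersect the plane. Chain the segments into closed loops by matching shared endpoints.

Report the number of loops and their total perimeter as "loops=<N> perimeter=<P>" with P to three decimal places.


Straddling triangles (8 of 12):
  (v1,v3,v0) [++-] → (-1.47, 0.47232, 0.4896)–(-1.47, -0.82, 0.4896)  len=1.2923
  (v4,v1,v0) [-+-] → (-0.84672, -0.82, 0.4896)–(-1.47, -0.82, 0.4896)  len=0.6233
  (v0,v3,v2) [-+-] → (-1.47, 0.47232, 0.4896)–(-1.47, 0.82, 0.4896)  len=0.3477
  (v5,v1,v4) [++-] → (-0.84672, -0.82, 0.4896)–(1.47, -0.82, 0.4896)  len=2.3167
  (v3,v7,v2) [++-] → (0.84672, 0.82, 0.4896)–(-1.47, 0.82, 0.4896)  len=2.3167
  (v2,v7,v6) [-+-] → (0.84672, 0.82, 0.4896)–(1.47, 0.82, 0.4896)  len=0.6233
  (v6,v5,v4) [-+-] → (1.47, -0.47232, 0.4896)–(1.47, -0.82, 0.4896)  len=0.3477
  (v7,v5,v6) [++-] → (1.47, -0.47232, 0.4896)–(1.47, 0.82, 0.4896)  len=1.2923

Chained into 1 loop(s):
  loop 1: 8 segments, perimeter = 9.1600
Total perimeter = 9.160

loops=1 perimeter=9.160


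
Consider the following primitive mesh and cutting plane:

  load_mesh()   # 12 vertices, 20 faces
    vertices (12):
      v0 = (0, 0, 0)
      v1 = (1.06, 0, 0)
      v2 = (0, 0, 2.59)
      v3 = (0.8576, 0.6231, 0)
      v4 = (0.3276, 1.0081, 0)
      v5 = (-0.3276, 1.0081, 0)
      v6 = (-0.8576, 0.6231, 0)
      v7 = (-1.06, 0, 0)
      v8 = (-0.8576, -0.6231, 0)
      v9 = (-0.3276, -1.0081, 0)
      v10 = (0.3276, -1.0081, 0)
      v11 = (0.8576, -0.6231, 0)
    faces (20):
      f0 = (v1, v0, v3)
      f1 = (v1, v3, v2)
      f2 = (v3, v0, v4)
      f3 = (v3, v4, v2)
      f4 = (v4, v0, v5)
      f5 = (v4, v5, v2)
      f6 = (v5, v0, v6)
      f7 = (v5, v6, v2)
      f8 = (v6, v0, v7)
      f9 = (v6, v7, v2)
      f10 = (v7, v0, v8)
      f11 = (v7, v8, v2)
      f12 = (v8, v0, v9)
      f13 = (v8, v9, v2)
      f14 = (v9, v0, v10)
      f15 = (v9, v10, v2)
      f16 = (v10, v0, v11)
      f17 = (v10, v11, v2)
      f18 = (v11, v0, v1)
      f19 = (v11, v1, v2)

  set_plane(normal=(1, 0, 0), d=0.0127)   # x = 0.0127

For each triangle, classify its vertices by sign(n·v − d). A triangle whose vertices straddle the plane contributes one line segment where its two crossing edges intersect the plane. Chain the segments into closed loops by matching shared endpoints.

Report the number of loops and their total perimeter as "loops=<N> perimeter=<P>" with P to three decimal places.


Straddling triangles (12 of 20):
  (v1,v0,v3) [+-+] → (0.0127, 0, 0)–(0.0127, 0.00922734, 0)  len=0.0092
  (v1,v3,v2) [++-] → (0.0127, 0.00922734, 2.55165)–(0.0127, 0, 2.55897)  len=0.0118
  (v3,v0,v4) [+-+] → (0.0127, 0.00922734, 0)–(0.0127, 0.0390808, 0)  len=0.0299
  (v3,v4,v2) [++-] → (0.0127, 0.0390808, 2.48959)–(0.0127, 0.00922734, 2.55165)  len=0.0689
  (v4,v0,v5) [+--] → (0.0127, 0.0390808, 0)–(0.0127, 1.0081, 0)  len=0.9690
  (v4,v5,v2) [+--] → (0.0127, 1.0081, 0)–(0.0127, 0.0390808, 2.48959)  len=2.6715
  (v9,v0,v10) [--+] → (0.0127, -0.0390808, 0)–(0.0127, -1.0081, 0)  len=0.9690
  (v9,v10,v2) [-+-] → (0.0127, -1.0081, 0)–(0.0127, -0.0390808, 2.48959)  len=2.6715
  (v10,v0,v11) [+-+] → (0.0127, -0.0390808, 0)–(0.0127, -0.00922734, 0)  len=0.0299
  (v10,v11,v2) [++-] → (0.0127, -0.00922734, 2.55165)–(0.0127, -0.0390808, 2.48959)  len=0.0689
  (v11,v0,v1) [+-+] → (0.0127, -0.00922734, 0)–(0.0127, 0, 0)  len=0.0092
  (v11,v1,v2) [++-] → (0.0127, 0, 2.55897)–(0.0127, -0.00922734, 2.55165)  len=0.0118

Chained into 1 loop(s):
  loop 1: 12 segments, perimeter = 7.5205
Total perimeter = 7.521

loops=1 perimeter=7.521


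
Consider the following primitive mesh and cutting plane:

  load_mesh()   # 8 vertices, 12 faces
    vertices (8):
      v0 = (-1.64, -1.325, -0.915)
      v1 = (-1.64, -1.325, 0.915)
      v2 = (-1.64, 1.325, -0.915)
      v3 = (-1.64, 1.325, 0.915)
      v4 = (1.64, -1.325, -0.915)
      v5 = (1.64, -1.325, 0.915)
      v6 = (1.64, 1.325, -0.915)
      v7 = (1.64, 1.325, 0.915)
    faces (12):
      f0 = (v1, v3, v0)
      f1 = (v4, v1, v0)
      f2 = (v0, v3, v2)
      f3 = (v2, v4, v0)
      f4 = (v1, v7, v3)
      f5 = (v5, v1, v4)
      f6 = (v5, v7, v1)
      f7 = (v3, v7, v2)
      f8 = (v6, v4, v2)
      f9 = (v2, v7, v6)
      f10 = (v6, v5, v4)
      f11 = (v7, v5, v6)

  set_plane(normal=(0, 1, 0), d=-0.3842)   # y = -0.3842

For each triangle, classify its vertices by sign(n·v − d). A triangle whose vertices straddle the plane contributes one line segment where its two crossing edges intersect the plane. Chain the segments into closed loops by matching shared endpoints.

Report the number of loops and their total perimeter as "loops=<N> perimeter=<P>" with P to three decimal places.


Straddling triangles (8 of 12):
  (v1,v3,v0) [-+-] → (-1.64, -0.3842, 0.915)–(-1.64, -0.3842, -0.265315)  len=1.1803
  (v0,v3,v2) [-++] → (-1.64, -0.3842, -0.265315)–(-1.64, -0.3842, -0.915)  len=0.6497
  (v2,v4,v0) [+--] → (0.475538, -0.3842, -0.915)–(-1.64, -0.3842, -0.915)  len=2.1155
  (v1,v7,v3) [-++] → (-0.475538, -0.3842, 0.915)–(-1.64, -0.3842, 0.915)  len=1.1645
  (v5,v7,v1) [-+-] → (1.64, -0.3842, 0.915)–(-0.475538, -0.3842, 0.915)  len=2.1155
  (v6,v4,v2) [+-+] → (1.64, -0.3842, -0.915)–(0.475538, -0.3842, -0.915)  len=1.1645
  (v6,v5,v4) [+--] → (1.64, -0.3842, 0.265315)–(1.64, -0.3842, -0.915)  len=1.1803
  (v7,v5,v6) [+-+] → (1.64, -0.3842, 0.915)–(1.64, -0.3842, 0.265315)  len=0.6497

Chained into 1 loop(s):
  loop 1: 8 segments, perimeter = 10.2200
Total perimeter = 10.220

loops=1 perimeter=10.220


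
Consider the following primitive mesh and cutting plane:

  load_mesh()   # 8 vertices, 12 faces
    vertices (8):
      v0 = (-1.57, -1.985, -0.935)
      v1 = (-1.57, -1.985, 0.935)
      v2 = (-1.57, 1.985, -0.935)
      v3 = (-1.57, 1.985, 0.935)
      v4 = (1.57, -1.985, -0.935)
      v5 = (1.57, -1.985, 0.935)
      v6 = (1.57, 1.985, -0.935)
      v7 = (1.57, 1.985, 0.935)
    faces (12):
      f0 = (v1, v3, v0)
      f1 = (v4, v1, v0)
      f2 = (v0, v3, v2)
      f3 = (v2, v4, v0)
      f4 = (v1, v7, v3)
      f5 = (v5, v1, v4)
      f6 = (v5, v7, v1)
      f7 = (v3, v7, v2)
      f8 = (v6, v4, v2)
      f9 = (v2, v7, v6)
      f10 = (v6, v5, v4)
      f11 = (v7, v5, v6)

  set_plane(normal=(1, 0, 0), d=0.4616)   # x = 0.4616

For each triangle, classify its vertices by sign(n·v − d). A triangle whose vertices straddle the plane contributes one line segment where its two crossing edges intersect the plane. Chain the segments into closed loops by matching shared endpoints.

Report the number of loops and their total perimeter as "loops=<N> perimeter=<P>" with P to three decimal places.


loops=1 perimeter=11.680

Straddling triangles (8 of 12):
  (v4,v1,v0) [+--] → (0.4616, -1.985, -0.274902)–(0.4616, -1.985, -0.935)  len=0.6601
  (v2,v4,v0) [-+-] → (0.4616, -0.583615, -0.935)–(0.4616, -1.985, -0.935)  len=1.4014
  (v1,v7,v3) [-+-] → (0.4616, 0.583615, 0.935)–(0.4616, 1.985, 0.935)  len=1.4014
  (v5,v1,v4) [+-+] → (0.4616, -1.985, 0.935)–(0.4616, -1.985, -0.274902)  len=1.2099
  (v5,v7,v1) [++-] → (0.4616, 0.583615, 0.935)–(0.4616, -1.985, 0.935)  len=2.5686
  (v3,v7,v2) [-+-] → (0.4616, 1.985, 0.935)–(0.4616, 1.985, 0.274902)  len=0.6601
  (v6,v4,v2) [++-] → (0.4616, -0.583615, -0.935)–(0.4616, 1.985, -0.935)  len=2.5686
  (v2,v7,v6) [-++] → (0.4616, 1.985, 0.274902)–(0.4616, 1.985, -0.935)  len=1.2099

Chained into 1 loop(s):
  loop 1: 8 segments, perimeter = 11.6800
Total perimeter = 11.680


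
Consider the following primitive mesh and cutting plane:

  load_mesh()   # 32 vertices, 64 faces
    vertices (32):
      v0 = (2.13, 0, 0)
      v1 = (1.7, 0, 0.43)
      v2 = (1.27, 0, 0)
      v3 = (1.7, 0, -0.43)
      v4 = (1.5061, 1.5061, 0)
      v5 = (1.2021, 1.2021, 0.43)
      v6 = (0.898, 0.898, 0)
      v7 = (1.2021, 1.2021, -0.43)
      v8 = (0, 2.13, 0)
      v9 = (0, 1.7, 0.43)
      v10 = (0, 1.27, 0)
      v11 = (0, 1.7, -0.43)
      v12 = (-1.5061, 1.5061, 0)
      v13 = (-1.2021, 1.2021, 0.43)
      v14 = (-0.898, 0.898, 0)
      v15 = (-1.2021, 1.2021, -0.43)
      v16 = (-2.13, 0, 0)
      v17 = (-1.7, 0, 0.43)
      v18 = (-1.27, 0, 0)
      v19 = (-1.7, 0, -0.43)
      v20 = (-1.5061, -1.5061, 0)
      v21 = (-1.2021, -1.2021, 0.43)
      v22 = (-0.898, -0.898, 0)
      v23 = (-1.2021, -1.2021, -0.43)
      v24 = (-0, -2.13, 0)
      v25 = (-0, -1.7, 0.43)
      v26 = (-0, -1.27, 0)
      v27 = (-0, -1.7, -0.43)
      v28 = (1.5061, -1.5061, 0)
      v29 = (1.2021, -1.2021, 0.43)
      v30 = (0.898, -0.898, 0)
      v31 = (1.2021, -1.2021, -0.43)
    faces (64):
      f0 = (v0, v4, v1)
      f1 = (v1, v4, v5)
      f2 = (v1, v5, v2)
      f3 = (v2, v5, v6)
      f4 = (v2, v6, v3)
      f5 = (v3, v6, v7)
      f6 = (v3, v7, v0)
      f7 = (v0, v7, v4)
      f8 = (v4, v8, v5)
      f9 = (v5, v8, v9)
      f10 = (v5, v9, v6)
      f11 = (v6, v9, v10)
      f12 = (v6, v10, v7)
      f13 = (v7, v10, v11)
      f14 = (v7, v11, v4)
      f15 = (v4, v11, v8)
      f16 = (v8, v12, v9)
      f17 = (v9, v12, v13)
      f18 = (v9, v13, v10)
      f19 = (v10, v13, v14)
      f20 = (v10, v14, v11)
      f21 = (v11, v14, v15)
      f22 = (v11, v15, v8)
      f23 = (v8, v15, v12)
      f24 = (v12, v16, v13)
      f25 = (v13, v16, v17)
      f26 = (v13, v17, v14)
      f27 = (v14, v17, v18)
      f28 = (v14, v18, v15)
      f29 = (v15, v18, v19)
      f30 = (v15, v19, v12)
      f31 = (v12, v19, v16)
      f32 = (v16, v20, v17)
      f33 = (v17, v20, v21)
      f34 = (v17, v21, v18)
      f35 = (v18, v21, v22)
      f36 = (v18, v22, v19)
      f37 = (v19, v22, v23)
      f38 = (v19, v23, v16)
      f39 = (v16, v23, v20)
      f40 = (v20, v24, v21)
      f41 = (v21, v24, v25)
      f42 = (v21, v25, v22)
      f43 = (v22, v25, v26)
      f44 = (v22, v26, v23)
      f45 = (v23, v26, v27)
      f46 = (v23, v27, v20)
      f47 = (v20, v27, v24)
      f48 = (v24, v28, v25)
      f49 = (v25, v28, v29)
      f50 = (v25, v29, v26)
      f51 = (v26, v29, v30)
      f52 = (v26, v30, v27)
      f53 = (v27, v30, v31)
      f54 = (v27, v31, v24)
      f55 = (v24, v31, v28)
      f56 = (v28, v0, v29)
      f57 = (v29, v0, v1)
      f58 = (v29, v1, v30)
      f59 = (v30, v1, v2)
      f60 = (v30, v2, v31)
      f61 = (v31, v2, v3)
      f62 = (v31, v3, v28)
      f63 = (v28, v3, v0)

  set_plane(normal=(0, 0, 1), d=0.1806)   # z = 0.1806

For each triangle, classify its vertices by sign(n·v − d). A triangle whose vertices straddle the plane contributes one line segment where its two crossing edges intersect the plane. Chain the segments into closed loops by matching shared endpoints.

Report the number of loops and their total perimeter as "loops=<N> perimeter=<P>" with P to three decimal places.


loops=2 perimeter=20.818

Straddling triangles (32 of 64):
  (v0,v4,v1) [--+] → (1.58754, 0.873538, 0.1806)–(1.9494, 0, 0.1806)  len=0.9455
  (v1,v4,v5) [+-+] → (1.58754, 0.873538, 0.1806)–(1.37842, 1.37842, 0.1806)  len=0.5465
  (v1,v5,v2) [++-] → (1.24148, 0.504882, 0.1806)–(1.4506, 0, 0.1806)  len=0.5465
  (v2,v5,v6) [-+-] → (1.24148, 0.504882, 0.1806)–(1.02572, 1.02572, 0.1806)  len=0.5638
  (v4,v8,v5) [--+] → (0.504882, 1.74028, 0.1806)–(1.37842, 1.37842, 0.1806)  len=0.9455
  (v5,v8,v9) [+-+] → (0.504882, 1.74028, 0.1806)–(0, 1.9494, 0.1806)  len=0.5465
  (v5,v9,v6) [++-] → (0.52084, 1.23484, 0.1806)–(1.02572, 1.02572, 0.1806)  len=0.5465
  (v6,v9,v10) [-+-] → (0.52084, 1.23484, 0.1806)–(0, 1.4506, 0.1806)  len=0.5638
  (v8,v12,v9) [--+] → (-0.873538, 1.58754, 0.1806)–(0, 1.9494, 0.1806)  len=0.9455
  (v9,v12,v13) [+-+] → (-0.873538, 1.58754, 0.1806)–(-1.37842, 1.37842, 0.1806)  len=0.5465
  (v9,v13,v10) [++-] → (-0.504882, 1.24148, 0.1806)–(0, 1.4506, 0.1806)  len=0.5465
  (v10,v13,v14) [-+-] → (-0.504882, 1.24148, 0.1806)–(-1.02572, 1.02572, 0.1806)  len=0.5638
  (v12,v16,v13) [--+] → (-1.74028, 0.504882, 0.1806)–(-1.37842, 1.37842, 0.1806)  len=0.9455
  (v13,v16,v17) [+-+] → (-1.74028, 0.504882, 0.1806)–(-1.9494, 0, 0.1806)  len=0.5465
  (v13,v17,v14) [++-] → (-1.23484, 0.52084, 0.1806)–(-1.02572, 1.02572, 0.1806)  len=0.5465
  (v14,v17,v18) [-+-] → (-1.23484, 0.52084, 0.1806)–(-1.4506, 0, 0.1806)  len=0.5638
  (v16,v20,v17) [--+] → (-1.58754, -0.873538, 0.1806)–(-1.9494, 0, 0.1806)  len=0.9455
  (v17,v20,v21) [+-+] → (-1.58754, -0.873538, 0.1806)–(-1.37842, -1.37842, 0.1806)  len=0.5465
  (v17,v21,v18) [++-] → (-1.24148, -0.504882, 0.1806)–(-1.4506, 0, 0.1806)  len=0.5465
  (v18,v21,v22) [-+-] → (-1.24148, -0.504882, 0.1806)–(-1.02572, -1.02572, 0.1806)  len=0.5638
  (v20,v24,v21) [--+] → (-0.504882, -1.74028, 0.1806)–(-1.37842, -1.37842, 0.1806)  len=0.9455
  (v21,v24,v25) [+-+] → (-0.504882, -1.74028, 0.1806)–(0, -1.9494, 0.1806)  len=0.5465
  (v21,v25,v22) [++-] → (-0.52084, -1.23484, 0.1806)–(-1.02572, -1.02572, 0.1806)  len=0.5465
  (v22,v25,v26) [-+-] → (-0.52084, -1.23484, 0.1806)–(0, -1.4506, 0.1806)  len=0.5638
  (v24,v28,v25) [--+] → (0.873538, -1.58754, 0.1806)–(0, -1.9494, 0.1806)  len=0.9455
  (v25,v28,v29) [+-+] → (0.873538, -1.58754, 0.1806)–(1.37842, -1.37842, 0.1806)  len=0.5465
  (v25,v29,v26) [++-] → (0.504882, -1.24148, 0.1806)–(0, -1.4506, 0.1806)  len=0.5465
  (v26,v29,v30) [-+-] → (0.504882, -1.24148, 0.1806)–(1.02572, -1.02572, 0.1806)  len=0.5638
  (v28,v0,v29) [--+] → (1.74028, -0.504882, 0.1806)–(1.37842, -1.37842, 0.1806)  len=0.9455
  (v29,v0,v1) [+-+] → (1.74028, -0.504882, 0.1806)–(1.9494, 0, 0.1806)  len=0.5465
  (v29,v1,v30) [++-] → (1.23484, -0.52084, 0.1806)–(1.02572, -1.02572, 0.1806)  len=0.5465
  (v30,v1,v2) [-+-] → (1.23484, -0.52084, 0.1806)–(1.4506, 0, 0.1806)  len=0.5638

Chained into 2 loop(s):
  loop 1: 16 segments, perimeter = 11.9360
  loop 2: 16 segments, perimeter = 8.8819
Total perimeter = 20.818


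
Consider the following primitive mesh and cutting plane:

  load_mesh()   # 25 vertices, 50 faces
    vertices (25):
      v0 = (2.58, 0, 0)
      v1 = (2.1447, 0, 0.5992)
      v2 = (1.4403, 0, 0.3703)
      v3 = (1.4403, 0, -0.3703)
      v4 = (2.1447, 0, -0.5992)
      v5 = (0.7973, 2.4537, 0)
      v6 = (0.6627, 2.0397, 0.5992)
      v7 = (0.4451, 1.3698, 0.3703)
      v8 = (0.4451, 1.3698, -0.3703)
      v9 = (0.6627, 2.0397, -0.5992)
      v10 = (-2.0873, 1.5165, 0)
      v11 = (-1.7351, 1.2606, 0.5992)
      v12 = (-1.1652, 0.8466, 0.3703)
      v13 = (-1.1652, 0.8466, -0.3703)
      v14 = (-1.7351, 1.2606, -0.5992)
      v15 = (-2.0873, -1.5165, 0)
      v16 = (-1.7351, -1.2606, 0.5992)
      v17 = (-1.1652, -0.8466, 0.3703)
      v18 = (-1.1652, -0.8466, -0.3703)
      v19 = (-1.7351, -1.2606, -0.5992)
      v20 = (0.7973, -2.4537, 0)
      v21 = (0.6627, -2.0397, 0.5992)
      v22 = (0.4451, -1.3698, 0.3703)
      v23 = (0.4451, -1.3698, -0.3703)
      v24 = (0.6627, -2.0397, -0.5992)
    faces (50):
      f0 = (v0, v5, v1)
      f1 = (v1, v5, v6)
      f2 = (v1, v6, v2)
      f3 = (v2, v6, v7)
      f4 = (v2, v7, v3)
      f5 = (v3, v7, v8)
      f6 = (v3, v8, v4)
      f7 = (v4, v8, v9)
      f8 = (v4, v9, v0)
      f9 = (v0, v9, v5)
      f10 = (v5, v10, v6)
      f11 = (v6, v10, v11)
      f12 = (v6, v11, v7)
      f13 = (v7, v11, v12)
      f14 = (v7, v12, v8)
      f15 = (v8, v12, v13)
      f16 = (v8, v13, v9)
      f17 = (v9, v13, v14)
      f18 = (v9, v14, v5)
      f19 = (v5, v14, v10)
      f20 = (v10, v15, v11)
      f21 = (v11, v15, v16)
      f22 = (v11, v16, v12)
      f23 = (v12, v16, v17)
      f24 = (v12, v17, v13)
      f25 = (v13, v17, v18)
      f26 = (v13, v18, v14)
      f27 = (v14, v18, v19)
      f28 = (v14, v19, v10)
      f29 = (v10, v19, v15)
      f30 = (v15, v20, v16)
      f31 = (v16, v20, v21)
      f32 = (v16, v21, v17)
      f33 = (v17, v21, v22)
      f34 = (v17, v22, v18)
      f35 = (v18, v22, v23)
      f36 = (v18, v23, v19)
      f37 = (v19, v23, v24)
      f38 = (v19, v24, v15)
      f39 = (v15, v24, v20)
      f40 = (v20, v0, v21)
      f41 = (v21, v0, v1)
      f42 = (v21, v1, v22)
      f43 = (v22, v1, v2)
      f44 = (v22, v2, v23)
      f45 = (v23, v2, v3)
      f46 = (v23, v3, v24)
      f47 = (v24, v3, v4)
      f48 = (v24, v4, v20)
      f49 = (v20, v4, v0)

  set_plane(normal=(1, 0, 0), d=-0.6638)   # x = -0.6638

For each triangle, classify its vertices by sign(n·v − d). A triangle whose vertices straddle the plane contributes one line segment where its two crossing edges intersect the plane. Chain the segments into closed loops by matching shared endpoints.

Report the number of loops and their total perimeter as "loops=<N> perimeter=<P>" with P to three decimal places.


Straddling triangles (20 of 50):
  (v5,v10,v6) [+-+] → (-0.6638, 1.97899, 0)–(-0.6638, 1.78733, 0.310168)  len=0.3646
  (v6,v10,v11) [+--] → (-0.6638, 1.78733, 0.310168)–(-0.6638, 1.60869, 0.5992)  len=0.3398
  (v6,v11,v7) [+-+] → (-0.6638, 1.60869, 0.5992)–(-0.6638, 1.31426, 0.486724)  len=0.3152
  (v7,v11,v12) [+--] → (-0.6638, 1.31426, 0.486724)–(-0.6638, 1.00951, 0.3703)  len=0.3262
  (v7,v12,v8) [+-+] → (-0.6638, 1.00951, 0.3703)–(-0.6638, 1.00951, 0.139699)  len=0.2306
  (v8,v12,v13) [+--] → (-0.6638, 1.00951, 0.139699)–(-0.6638, 1.00951, -0.3703)  len=0.5100
  (v8,v13,v9) [+-+] → (-0.6638, 1.00951, -0.3703)–(-0.6638, 1.17387, -0.433088)  len=0.1759
  (v9,v13,v14) [+--] → (-0.6638, 1.17387, -0.433088)–(-0.6638, 1.60869, -0.5992)  len=0.4655
  (v9,v14,v5) [+-+] → (-0.6638, 1.60869, -0.5992)–(-0.6638, 1.76533, -0.345716)  len=0.2980
  (v5,v14,v10) [+--] → (-0.6638, 1.76533, -0.345716)–(-0.6638, 1.97899, 0)  len=0.4064
  (v15,v20,v16) [-+-] → (-0.6638, -1.97899, 0)–(-0.6638, -1.76533, 0.345716)  len=0.4064
  (v16,v20,v21) [-++] → (-0.6638, -1.76533, 0.345716)–(-0.6638, -1.60869, 0.5992)  len=0.2980
  (v16,v21,v17) [-+-] → (-0.6638, -1.60869, 0.5992)–(-0.6638, -1.17387, 0.433088)  len=0.4655
  (v17,v21,v22) [-++] → (-0.6638, -1.17387, 0.433088)–(-0.6638, -1.00951, 0.3703)  len=0.1759
  (v17,v22,v18) [-+-] → (-0.6638, -1.00951, 0.3703)–(-0.6638, -1.00951, -0.139699)  len=0.5100
  (v18,v22,v23) [-++] → (-0.6638, -1.00951, -0.139699)–(-0.6638, -1.00951, -0.3703)  len=0.2306
  (v18,v23,v19) [-+-] → (-0.6638, -1.00951, -0.3703)–(-0.6638, -1.31426, -0.486724)  len=0.3262
  (v19,v23,v24) [-++] → (-0.6638, -1.31426, -0.486724)–(-0.6638, -1.60869, -0.5992)  len=0.3152
  (v19,v24,v15) [-+-] → (-0.6638, -1.60869, -0.5992)–(-0.6638, -1.78733, -0.310168)  len=0.3398
  (v15,v24,v20) [-++] → (-0.6638, -1.78733, -0.310168)–(-0.6638, -1.97899, 0)  len=0.3646

Chained into 2 loop(s):
  loop 1: 10 segments, perimeter = 3.4322
  loop 2: 10 segments, perimeter = 3.4322
Total perimeter = 6.864

loops=2 perimeter=6.864


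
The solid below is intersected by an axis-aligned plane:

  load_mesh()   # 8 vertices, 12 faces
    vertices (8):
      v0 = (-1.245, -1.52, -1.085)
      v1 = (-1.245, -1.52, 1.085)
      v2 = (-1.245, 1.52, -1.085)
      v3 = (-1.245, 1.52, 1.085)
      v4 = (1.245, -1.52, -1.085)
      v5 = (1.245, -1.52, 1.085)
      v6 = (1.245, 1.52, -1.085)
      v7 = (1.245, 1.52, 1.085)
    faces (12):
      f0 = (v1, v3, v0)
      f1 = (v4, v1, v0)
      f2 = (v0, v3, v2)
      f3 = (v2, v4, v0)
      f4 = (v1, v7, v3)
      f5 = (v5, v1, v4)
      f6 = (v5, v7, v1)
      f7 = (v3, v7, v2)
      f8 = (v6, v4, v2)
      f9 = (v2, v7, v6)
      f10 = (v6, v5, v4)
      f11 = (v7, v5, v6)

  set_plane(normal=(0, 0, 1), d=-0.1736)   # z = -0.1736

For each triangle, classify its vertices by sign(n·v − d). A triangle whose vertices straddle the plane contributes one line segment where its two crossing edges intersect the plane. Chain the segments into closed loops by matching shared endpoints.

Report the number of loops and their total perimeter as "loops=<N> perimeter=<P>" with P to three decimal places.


Straddling triangles (8 of 12):
  (v1,v3,v0) [++-] → (-1.245, -0.2432, -0.1736)–(-1.245, -1.52, -0.1736)  len=1.2768
  (v4,v1,v0) [-+-] → (0.1992, -1.52, -0.1736)–(-1.245, -1.52, -0.1736)  len=1.4442
  (v0,v3,v2) [-+-] → (-1.245, -0.2432, -0.1736)–(-1.245, 1.52, -0.1736)  len=1.7632
  (v5,v1,v4) [++-] → (0.1992, -1.52, -0.1736)–(1.245, -1.52, -0.1736)  len=1.0458
  (v3,v7,v2) [++-] → (-0.1992, 1.52, -0.1736)–(-1.245, 1.52, -0.1736)  len=1.0458
  (v2,v7,v6) [-+-] → (-0.1992, 1.52, -0.1736)–(1.245, 1.52, -0.1736)  len=1.4442
  (v6,v5,v4) [-+-] → (1.245, 0.2432, -0.1736)–(1.245, -1.52, -0.1736)  len=1.7632
  (v7,v5,v6) [++-] → (1.245, 0.2432, -0.1736)–(1.245, 1.52, -0.1736)  len=1.2768

Chained into 1 loop(s):
  loop 1: 8 segments, perimeter = 11.0600
Total perimeter = 11.060

loops=1 perimeter=11.060


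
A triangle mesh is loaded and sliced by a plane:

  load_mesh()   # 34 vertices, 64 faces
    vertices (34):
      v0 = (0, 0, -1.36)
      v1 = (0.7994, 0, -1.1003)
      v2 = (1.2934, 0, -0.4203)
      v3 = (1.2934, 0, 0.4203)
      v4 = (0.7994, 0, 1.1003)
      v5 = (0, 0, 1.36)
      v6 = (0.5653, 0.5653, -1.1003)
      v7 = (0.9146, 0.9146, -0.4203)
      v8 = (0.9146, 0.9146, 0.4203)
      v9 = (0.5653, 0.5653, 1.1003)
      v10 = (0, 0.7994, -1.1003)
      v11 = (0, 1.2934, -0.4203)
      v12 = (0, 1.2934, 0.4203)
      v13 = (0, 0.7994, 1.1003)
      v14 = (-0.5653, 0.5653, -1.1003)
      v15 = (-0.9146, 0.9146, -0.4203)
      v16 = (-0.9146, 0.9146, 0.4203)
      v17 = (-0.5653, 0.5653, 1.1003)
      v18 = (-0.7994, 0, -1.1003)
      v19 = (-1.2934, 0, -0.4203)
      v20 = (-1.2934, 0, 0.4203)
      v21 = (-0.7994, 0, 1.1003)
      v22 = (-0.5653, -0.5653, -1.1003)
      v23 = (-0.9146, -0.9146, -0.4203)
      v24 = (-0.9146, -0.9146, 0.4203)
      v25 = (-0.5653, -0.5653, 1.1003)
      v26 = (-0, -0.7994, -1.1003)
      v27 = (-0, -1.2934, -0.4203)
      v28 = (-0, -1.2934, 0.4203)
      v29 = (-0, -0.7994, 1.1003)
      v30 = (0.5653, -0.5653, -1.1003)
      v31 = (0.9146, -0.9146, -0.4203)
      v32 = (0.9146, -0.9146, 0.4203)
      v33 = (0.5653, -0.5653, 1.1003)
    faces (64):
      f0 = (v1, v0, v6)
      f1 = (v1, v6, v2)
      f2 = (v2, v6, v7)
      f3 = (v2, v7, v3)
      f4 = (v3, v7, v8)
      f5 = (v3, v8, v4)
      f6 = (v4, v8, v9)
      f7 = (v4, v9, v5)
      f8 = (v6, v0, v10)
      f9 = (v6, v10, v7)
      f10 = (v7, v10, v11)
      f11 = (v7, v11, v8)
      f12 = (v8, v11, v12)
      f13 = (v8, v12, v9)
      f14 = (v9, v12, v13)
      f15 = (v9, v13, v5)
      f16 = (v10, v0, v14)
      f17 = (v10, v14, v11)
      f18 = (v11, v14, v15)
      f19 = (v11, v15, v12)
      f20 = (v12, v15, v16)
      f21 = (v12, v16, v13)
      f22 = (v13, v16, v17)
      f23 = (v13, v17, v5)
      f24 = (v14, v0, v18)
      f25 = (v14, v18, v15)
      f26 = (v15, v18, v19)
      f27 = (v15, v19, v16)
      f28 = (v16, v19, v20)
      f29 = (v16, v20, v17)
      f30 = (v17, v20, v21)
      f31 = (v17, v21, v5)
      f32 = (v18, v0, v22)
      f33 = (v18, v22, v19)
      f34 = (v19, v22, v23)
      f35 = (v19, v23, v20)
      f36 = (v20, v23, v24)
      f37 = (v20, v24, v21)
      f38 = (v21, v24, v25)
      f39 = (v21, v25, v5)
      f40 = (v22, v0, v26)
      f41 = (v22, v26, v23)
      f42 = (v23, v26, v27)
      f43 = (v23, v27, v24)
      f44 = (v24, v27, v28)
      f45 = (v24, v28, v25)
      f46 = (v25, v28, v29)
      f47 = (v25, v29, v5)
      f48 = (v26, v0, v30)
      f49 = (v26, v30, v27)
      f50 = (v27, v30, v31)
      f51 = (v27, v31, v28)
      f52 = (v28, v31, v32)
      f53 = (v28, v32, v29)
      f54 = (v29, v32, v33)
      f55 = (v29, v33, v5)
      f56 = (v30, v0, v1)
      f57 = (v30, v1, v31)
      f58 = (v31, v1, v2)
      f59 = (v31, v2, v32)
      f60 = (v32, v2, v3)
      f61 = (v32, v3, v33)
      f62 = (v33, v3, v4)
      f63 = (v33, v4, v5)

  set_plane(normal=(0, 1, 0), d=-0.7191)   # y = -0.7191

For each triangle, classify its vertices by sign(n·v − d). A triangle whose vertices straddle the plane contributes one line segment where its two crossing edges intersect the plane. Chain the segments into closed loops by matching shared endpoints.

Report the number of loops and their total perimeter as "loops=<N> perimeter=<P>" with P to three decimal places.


Straddling triangles (20 of 64):
  (v19,v22,v23) [++-] → (-0.7191, -0.7191, -0.80089)–(-0.99557, -0.7191, -0.4203)  len=0.4704
  (v19,v23,v20) [+-+] → (-0.99557, -0.7191, -0.4203)–(-0.99557, -0.7191, -0.240618)  len=0.1797
  (v20,v23,v24) [+--] → (-0.99557, -0.7191, -0.240618)–(-0.99557, -0.7191, 0.4203)  len=0.6609
  (v20,v24,v21) [+-+] → (-0.99557, -0.7191, 0.4203)–(-0.889975, -0.7191, 0.565653)  len=0.1797
  (v21,v24,v25) [+-+] → (-0.889975, -0.7191, 0.565653)–(-0.7191, -0.7191, 0.80089)  len=0.2907
  (v22,v0,v26) [++-] → (0, -0.7191, -1.12639)–(-0.193907, -0.7191, -1.1003)  len=0.1957
  (v22,v26,v23) [+--] → (-0.193907, -0.7191, -1.1003)–(-0.7191, -0.7191, -0.80089)  len=0.6045
  (v24,v28,v25) [--+] → (-0.445889, -0.7191, 0.95666)–(-0.7191, -0.7191, 0.80089)  len=0.3145
  (v25,v28,v29) [+--] → (-0.445889, -0.7191, 0.95666)–(-0.193907, -0.7191, 1.1003)  len=0.2900
  (v25,v29,v5) [+-+] → (-0.193907, -0.7191, 1.1003)–(0, -0.7191, 1.12639)  len=0.1957
  (v26,v0,v30) [-++] → (0, -0.7191, -1.12639)–(0.193907, -0.7191, -1.1003)  len=0.1957
  (v26,v30,v27) [-+-] → (0.193907, -0.7191, -1.1003)–(0.445889, -0.7191, -0.95666)  len=0.2900
  (v27,v30,v31) [-+-] → (0.445889, -0.7191, -0.95666)–(0.7191, -0.7191, -0.80089)  len=0.3145
  (v29,v32,v33) [--+] → (0.7191, -0.7191, 0.80089)–(0.193907, -0.7191, 1.1003)  len=0.6045
  (v29,v33,v5) [-++] → (0.193907, -0.7191, 1.1003)–(0, -0.7191, 1.12639)  len=0.1957
  (v30,v1,v31) [++-] → (0.889975, -0.7191, -0.565653)–(0.7191, -0.7191, -0.80089)  len=0.2907
  (v31,v1,v2) [-++] → (0.889975, -0.7191, -0.565653)–(0.99557, -0.7191, -0.4203)  len=0.1797
  (v31,v2,v32) [-+-] → (0.99557, -0.7191, -0.4203)–(0.99557, -0.7191, 0.240618)  len=0.6609
  (v32,v2,v3) [-++] → (0.99557, -0.7191, 0.240618)–(0.99557, -0.7191, 0.4203)  len=0.1797
  (v32,v3,v33) [-++] → (0.99557, -0.7191, 0.4203)–(0.7191, -0.7191, 0.80089)  len=0.4704

Chained into 1 loop(s):
  loop 1: 20 segments, perimeter = 6.7636
Total perimeter = 6.764

loops=1 perimeter=6.764


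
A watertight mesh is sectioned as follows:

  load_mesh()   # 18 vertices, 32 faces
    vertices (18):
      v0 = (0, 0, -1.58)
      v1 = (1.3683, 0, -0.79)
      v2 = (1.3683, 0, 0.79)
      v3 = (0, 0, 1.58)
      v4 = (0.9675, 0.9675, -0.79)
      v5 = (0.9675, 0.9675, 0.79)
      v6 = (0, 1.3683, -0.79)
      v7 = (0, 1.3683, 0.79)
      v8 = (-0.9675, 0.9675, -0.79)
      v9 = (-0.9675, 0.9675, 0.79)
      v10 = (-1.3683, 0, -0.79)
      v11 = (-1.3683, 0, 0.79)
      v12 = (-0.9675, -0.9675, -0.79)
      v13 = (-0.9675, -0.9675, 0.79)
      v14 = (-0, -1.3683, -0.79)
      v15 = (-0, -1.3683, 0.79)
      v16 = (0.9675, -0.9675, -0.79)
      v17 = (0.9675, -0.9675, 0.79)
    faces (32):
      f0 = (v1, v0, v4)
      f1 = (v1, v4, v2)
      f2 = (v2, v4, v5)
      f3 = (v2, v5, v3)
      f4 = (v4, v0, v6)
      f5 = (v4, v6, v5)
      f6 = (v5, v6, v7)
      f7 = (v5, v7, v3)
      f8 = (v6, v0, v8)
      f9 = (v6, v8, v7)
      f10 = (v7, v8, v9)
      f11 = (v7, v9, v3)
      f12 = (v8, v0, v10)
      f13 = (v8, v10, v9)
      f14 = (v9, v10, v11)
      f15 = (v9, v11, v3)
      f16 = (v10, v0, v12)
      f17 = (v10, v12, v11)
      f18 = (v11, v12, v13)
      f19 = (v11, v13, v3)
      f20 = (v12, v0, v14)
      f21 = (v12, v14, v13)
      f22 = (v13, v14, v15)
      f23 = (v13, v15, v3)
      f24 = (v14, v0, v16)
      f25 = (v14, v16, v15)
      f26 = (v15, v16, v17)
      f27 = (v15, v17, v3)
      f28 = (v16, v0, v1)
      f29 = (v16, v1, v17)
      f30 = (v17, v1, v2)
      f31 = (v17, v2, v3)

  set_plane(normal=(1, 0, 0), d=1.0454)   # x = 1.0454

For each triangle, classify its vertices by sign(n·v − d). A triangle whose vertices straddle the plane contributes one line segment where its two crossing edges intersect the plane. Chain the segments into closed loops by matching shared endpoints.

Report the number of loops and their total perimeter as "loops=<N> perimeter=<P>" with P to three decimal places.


Straddling triangles (8 of 32):
  (v1,v0,v4) [+--] → (1.0454, 0, -0.976429)–(1.0454, 0.779455, -0.79)  len=0.8014
  (v1,v4,v2) [+-+] → (1.0454, 0.779455, -0.79)–(1.0454, 0.779455, -0.482909)  len=0.3071
  (v2,v4,v5) [+--] → (1.0454, 0.779455, -0.482909)–(1.0454, 0.779455, 0.79)  len=1.2729
  (v2,v5,v3) [+--] → (1.0454, 0.779455, 0.79)–(1.0454, 0, 0.976429)  len=0.8014
  (v16,v0,v1) [--+] → (1.0454, 0, -0.976429)–(1.0454, -0.779455, -0.79)  len=0.8014
  (v16,v1,v17) [-+-] → (1.0454, -0.779455, -0.79)–(1.0454, -0.779455, 0.482909)  len=1.2729
  (v17,v1,v2) [-++] → (1.0454, -0.779455, 0.482909)–(1.0454, -0.779455, 0.79)  len=0.3071
  (v17,v2,v3) [-+-] → (1.0454, -0.779455, 0.79)–(1.0454, 0, 0.976429)  len=0.8014

Chained into 1 loop(s):
  loop 1: 8 segments, perimeter = 6.3658
Total perimeter = 6.366

loops=1 perimeter=6.366


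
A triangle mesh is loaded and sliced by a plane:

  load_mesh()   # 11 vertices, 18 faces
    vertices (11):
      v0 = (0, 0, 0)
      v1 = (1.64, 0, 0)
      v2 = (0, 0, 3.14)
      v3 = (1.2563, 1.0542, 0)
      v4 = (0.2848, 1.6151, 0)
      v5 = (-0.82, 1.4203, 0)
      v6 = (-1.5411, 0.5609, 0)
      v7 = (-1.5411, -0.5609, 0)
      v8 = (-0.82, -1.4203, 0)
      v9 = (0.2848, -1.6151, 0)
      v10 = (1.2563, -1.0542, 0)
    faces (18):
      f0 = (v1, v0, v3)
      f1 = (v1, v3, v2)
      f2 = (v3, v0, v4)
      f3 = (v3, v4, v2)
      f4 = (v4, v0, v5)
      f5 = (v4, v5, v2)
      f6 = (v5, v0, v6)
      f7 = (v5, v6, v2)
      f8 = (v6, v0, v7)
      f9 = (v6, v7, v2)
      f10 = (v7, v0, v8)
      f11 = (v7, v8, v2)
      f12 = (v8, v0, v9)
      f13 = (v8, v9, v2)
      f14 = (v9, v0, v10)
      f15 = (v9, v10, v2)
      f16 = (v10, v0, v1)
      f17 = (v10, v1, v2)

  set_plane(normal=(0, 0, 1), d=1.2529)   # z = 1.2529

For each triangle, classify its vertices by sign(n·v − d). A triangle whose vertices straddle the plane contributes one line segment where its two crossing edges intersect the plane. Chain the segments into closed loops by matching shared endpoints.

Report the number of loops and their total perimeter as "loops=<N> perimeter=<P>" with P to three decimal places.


Straddling triangles (9 of 18):
  (v1,v3,v2) [--+] → (0.75502, 0.633561, 1.2529)–(0.985619, 0, 1.2529)  len=0.6742
  (v3,v4,v2) [--+] → (0.171161, 0.970655, 1.2529)–(0.75502, 0.633561, 1.2529)  len=0.6742
  (v4,v5,v2) [--+] → (-0.49281, 0.853582, 1.2529)–(0.171161, 0.970655, 1.2529)  len=0.6742
  (v5,v6,v2) [--+] → (-0.926181, 0.337094, 1.2529)–(-0.49281, 0.853582, 1.2529)  len=0.6742
  (v6,v7,v2) [--+] → (-0.926181, -0.337094, 1.2529)–(-0.926181, 0.337094, 1.2529)  len=0.6742
  (v7,v8,v2) [--+] → (-0.49281, -0.853582, 1.2529)–(-0.926181, -0.337094, 1.2529)  len=0.6742
  (v8,v9,v2) [--+] → (0.171161, -0.970655, 1.2529)–(-0.49281, -0.853582, 1.2529)  len=0.6742
  (v9,v10,v2) [--+] → (0.75502, -0.633561, 1.2529)–(0.171161, -0.970655, 1.2529)  len=0.6742
  (v10,v1,v2) [--+] → (0.985619, 0, 1.2529)–(0.75502, -0.633561, 1.2529)  len=0.6742

Chained into 1 loop(s):
  loop 1: 9 segments, perimeter = 6.0679
Total perimeter = 6.068

loops=1 perimeter=6.068


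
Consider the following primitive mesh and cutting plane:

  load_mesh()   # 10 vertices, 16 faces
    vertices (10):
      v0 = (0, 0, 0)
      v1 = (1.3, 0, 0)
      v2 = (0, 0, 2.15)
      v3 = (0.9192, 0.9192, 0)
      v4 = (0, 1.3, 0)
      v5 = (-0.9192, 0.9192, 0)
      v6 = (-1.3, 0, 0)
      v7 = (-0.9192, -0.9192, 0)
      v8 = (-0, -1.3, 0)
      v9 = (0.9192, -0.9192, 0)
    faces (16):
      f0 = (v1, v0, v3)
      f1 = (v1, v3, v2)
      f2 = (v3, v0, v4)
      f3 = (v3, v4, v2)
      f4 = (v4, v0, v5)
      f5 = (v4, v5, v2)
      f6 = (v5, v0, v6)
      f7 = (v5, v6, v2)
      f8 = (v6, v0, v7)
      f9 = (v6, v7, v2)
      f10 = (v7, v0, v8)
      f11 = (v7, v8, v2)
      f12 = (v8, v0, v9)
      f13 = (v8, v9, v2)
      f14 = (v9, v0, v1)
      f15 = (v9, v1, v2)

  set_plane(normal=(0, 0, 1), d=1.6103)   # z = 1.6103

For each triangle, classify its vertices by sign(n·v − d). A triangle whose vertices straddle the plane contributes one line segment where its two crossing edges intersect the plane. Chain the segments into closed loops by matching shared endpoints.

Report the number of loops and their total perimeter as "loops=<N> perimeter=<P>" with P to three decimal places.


Straddling triangles (8 of 16):
  (v1,v3,v2) [--+] → (0.230741, 0.230741, 1.6103)–(0.32633, 0, 1.6103)  len=0.2498
  (v3,v4,v2) [--+] → (0, 0.32633, 1.6103)–(0.230741, 0.230741, 1.6103)  len=0.2498
  (v4,v5,v2) [--+] → (-0.230741, 0.230741, 1.6103)–(0, 0.32633, 1.6103)  len=0.2498
  (v5,v6,v2) [--+] → (-0.32633, 0, 1.6103)–(-0.230741, 0.230741, 1.6103)  len=0.2498
  (v6,v7,v2) [--+] → (-0.230741, -0.230741, 1.6103)–(-0.32633, 0, 1.6103)  len=0.2498
  (v7,v8,v2) [--+] → (0, -0.32633, 1.6103)–(-0.230741, -0.230741, 1.6103)  len=0.2498
  (v8,v9,v2) [--+] → (0.230741, -0.230741, 1.6103)–(0, -0.32633, 1.6103)  len=0.2498
  (v9,v1,v2) [--+] → (0.32633, 0, 1.6103)–(0.230741, -0.230741, 1.6103)  len=0.2498

Chained into 1 loop(s):
  loop 1: 8 segments, perimeter = 1.9981
Total perimeter = 1.998

loops=1 perimeter=1.998


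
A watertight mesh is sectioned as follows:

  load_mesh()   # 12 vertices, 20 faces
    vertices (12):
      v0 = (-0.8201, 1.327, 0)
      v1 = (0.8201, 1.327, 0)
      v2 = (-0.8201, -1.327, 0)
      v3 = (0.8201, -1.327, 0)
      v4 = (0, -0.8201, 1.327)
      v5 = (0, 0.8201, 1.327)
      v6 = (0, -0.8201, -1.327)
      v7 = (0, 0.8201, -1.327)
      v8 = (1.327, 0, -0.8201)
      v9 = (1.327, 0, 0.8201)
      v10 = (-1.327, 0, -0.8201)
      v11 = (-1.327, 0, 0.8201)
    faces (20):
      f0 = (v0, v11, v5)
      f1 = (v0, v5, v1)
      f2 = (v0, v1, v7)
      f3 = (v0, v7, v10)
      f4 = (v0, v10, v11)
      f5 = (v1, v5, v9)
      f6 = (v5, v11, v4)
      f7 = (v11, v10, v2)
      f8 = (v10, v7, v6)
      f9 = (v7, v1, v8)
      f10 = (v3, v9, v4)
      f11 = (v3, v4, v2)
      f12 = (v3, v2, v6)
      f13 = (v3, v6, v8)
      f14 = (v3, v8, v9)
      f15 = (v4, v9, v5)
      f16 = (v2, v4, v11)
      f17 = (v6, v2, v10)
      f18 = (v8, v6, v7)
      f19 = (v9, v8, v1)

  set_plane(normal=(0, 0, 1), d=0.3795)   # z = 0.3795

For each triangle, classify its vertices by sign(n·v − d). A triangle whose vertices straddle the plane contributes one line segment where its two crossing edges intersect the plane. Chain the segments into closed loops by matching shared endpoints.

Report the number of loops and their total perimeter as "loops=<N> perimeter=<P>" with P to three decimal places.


Straddling triangles (10 of 20):
  (v0,v11,v5) [-++] → (-1.05467, 0.712933, 0.3795)–(-0.585565, 1.18204, 0.3795)  len=0.6634
  (v0,v5,v1) [-+-] → (-0.585565, 1.18204, 0.3795)–(0.585565, 1.18204, 0.3795)  len=1.1711
  (v0,v10,v11) [--+] → (-1.327, 0, 0.3795)–(-1.05467, 0.712933, 0.3795)  len=0.7632
  (v1,v5,v9) [-++] → (0.585565, 1.18204, 0.3795)–(1.05467, 0.712933, 0.3795)  len=0.6634
  (v11,v10,v2) [+--] → (-1.327, 0, 0.3795)–(-1.05467, -0.712933, 0.3795)  len=0.7632
  (v3,v9,v4) [-++] → (1.05467, -0.712933, 0.3795)–(0.585565, -1.18204, 0.3795)  len=0.6634
  (v3,v4,v2) [-+-] → (0.585565, -1.18204, 0.3795)–(-0.585565, -1.18204, 0.3795)  len=1.1711
  (v3,v8,v9) [--+] → (1.327, 0, 0.3795)–(1.05467, -0.712933, 0.3795)  len=0.7632
  (v2,v4,v11) [-++] → (-0.585565, -1.18204, 0.3795)–(-1.05467, -0.712933, 0.3795)  len=0.6634
  (v9,v8,v1) [+--] → (1.327, 0, 0.3795)–(1.05467, 0.712933, 0.3795)  len=0.7632

Chained into 1 loop(s):
  loop 1: 10 segments, perimeter = 8.0486
Total perimeter = 8.049

loops=1 perimeter=8.049


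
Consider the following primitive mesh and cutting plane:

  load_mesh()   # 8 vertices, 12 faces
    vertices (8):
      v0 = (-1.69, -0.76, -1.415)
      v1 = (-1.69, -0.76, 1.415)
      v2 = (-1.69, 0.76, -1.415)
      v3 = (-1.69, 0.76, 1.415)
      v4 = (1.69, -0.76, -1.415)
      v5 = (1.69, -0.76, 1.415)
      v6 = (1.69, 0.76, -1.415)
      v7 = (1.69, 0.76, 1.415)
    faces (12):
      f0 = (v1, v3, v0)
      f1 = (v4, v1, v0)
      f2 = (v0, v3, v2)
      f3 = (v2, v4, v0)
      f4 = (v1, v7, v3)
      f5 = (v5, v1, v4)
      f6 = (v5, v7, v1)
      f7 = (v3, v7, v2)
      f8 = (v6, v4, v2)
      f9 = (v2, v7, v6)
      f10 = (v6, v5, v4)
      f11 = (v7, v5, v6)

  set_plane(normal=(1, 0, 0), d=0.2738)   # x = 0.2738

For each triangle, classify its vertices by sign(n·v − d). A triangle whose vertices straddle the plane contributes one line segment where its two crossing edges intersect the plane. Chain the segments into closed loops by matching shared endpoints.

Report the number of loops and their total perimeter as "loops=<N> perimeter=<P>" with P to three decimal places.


Straddling triangles (8 of 12):
  (v4,v1,v0) [+--] → (0.2738, -0.76, -0.229247)–(0.2738, -0.76, -1.415)  len=1.1858
  (v2,v4,v0) [-+-] → (0.2738, -0.123129, -1.415)–(0.2738, -0.76, -1.415)  len=0.6369
  (v1,v7,v3) [-+-] → (0.2738, 0.123129, 1.415)–(0.2738, 0.76, 1.415)  len=0.6369
  (v5,v1,v4) [+-+] → (0.2738, -0.76, 1.415)–(0.2738, -0.76, -0.229247)  len=1.6442
  (v5,v7,v1) [++-] → (0.2738, 0.123129, 1.415)–(0.2738, -0.76, 1.415)  len=0.8831
  (v3,v7,v2) [-+-] → (0.2738, 0.76, 1.415)–(0.2738, 0.76, 0.229247)  len=1.1858
  (v6,v4,v2) [++-] → (0.2738, -0.123129, -1.415)–(0.2738, 0.76, -1.415)  len=0.8831
  (v2,v7,v6) [-++] → (0.2738, 0.76, 0.229247)–(0.2738, 0.76, -1.415)  len=1.6442

Chained into 1 loop(s):
  loop 1: 8 segments, perimeter = 8.7000
Total perimeter = 8.700

loops=1 perimeter=8.700


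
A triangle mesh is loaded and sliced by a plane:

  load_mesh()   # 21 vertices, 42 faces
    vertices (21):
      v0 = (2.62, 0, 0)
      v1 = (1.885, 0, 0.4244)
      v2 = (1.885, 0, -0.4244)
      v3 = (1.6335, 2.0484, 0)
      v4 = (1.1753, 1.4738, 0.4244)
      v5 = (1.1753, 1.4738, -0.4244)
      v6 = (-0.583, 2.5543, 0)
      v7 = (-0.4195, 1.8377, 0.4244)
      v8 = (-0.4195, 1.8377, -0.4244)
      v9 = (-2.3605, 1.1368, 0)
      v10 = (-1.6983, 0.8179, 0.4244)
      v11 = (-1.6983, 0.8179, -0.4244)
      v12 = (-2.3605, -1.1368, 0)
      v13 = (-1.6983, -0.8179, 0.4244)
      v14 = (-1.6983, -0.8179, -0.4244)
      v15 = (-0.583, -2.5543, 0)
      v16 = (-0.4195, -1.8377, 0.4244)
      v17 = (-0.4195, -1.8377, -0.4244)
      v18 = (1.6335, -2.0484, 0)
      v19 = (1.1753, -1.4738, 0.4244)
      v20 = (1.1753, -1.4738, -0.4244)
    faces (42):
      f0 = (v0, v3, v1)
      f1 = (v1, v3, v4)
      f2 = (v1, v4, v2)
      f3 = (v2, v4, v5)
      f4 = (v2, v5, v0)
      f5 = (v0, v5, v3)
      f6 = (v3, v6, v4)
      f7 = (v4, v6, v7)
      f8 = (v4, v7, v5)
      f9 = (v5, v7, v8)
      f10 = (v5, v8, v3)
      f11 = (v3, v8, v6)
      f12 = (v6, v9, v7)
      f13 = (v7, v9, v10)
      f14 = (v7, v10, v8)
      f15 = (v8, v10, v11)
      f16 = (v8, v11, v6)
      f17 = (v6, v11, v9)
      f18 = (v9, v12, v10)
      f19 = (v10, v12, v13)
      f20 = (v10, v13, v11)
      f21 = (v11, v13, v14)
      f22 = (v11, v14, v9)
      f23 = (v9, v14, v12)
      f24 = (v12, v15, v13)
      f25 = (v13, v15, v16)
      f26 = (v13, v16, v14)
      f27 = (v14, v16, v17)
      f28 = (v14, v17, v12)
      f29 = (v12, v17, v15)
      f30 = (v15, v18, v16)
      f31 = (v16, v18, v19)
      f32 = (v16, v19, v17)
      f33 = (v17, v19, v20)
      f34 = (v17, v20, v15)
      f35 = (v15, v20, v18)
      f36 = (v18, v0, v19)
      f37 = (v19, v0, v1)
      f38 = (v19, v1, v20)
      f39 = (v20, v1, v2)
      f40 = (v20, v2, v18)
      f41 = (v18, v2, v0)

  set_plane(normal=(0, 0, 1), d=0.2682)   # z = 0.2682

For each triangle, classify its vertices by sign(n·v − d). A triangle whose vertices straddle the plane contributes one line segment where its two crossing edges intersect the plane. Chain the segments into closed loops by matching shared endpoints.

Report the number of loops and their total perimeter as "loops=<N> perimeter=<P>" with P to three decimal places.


loops=2 perimeter=24.544

Straddling triangles (28 of 42):
  (v0,v3,v1) [--+] → (1.79244, 0.753912, 0.2682)–(2.15552, 0, 0.2682)  len=0.8368
  (v1,v3,v4) [+-+] → (1.79244, 0.753912, 0.2682)–(1.34394, 1.68528, 0.2682)  len=1.0337
  (v1,v4,v2) [++-] → (1.3059, 1.20258, 0.2682)–(1.885, 0, 0.2682)  len=1.3348
  (v2,v4,v5) [-+-] → (1.3059, 1.20258, 0.2682)–(1.1753, 1.4738, 0.2682)  len=0.3010
  (v3,v6,v4) [--+] → (0.528159, 1.87148, 0.2682)–(1.34394, 1.68528, 0.2682)  len=0.8368
  (v4,v6,v7) [+-+] → (0.528159, 1.87148, 0.2682)–(-0.479676, 2.10144, 0.2682)  len=1.0337
  (v4,v7,v5) [++-] → (-0.126018, 1.77073, 0.2682)–(1.1753, 1.4738, 0.2682)  len=1.3348
  (v5,v7,v8) [-+-] → (-0.126018, 1.77073, 0.2682)–(-0.4195, 1.8377, 0.2682)  len=0.3010
  (v6,v9,v7) [--+] → (-1.13388, 1.57973, 0.2682)–(-0.479676, 2.10144, 0.2682)  len=0.8368
  (v7,v9,v10) [+-+] → (-1.13388, 1.57973, 0.2682)–(-1.94202, 0.935271, 0.2682)  len=1.0336
  (v7,v10,v8) [++-] → (-1.46297, 1.00557, 0.2682)–(-0.4195, 1.8377, 0.2682)  len=1.3346
  (v8,v10,v11) [-+-] → (-1.46297, 1.00557, 0.2682)–(-1.6983, 0.8179, 0.2682)  len=0.3010
  (v9,v12,v10) [--+] → (-1.94202, 0.0984746, 0.2682)–(-1.94202, 0.935271, 0.2682)  len=0.8368
  (v10,v12,v13) [+-+] → (-1.94202, 0.0984746, 0.2682)–(-1.94202, -0.935271, 0.2682)  len=1.0337
  (v10,v13,v11) [++-] → (-1.6983, -0.516873, 0.2682)–(-1.6983, 0.8179, 0.2682)  len=1.3348
  (v11,v13,v14) [-+-] → (-1.6983, -0.516873, 0.2682)–(-1.6983, -0.8179, 0.2682)  len=0.3010
  (v12,v15,v13) [--+] → (-1.28781, -1.45698, 0.2682)–(-1.94202, -0.935271, 0.2682)  len=0.8368
  (v13,v15,v16) [+-+] → (-1.28781, -1.45698, 0.2682)–(-0.479676, -2.10144, 0.2682)  len=1.0336
  (v13,v16,v14) [++-] → (-0.654831, -1.65003, 0.2682)–(-1.6983, -0.8179, 0.2682)  len=1.3346
  (v14,v16,v17) [-+-] → (-0.654831, -1.65003, 0.2682)–(-0.4195, -1.8377, 0.2682)  len=0.3010
  (v15,v18,v16) [--+] → (0.336105, -1.91525, 0.2682)–(-0.479676, -2.10144, 0.2682)  len=0.8368
  (v16,v18,v19) [+-+] → (0.336105, -1.91525, 0.2682)–(1.34394, -1.68528, 0.2682)  len=1.0337
  (v16,v19,v17) [++-] → (0.881818, -1.54077, 0.2682)–(-0.4195, -1.8377, 0.2682)  len=1.3348
  (v17,v19,v20) [-+-] → (0.881818, -1.54077, 0.2682)–(1.1753, -1.4738, 0.2682)  len=0.3010
  (v18,v0,v19) [--+] → (1.70702, -0.931369, 0.2682)–(1.34394, -1.68528, 0.2682)  len=0.8368
  (v19,v0,v1) [+-+] → (1.70702, -0.931369, 0.2682)–(2.15552, 0, 0.2682)  len=1.0337
  (v19,v1,v20) [++-] → (1.7544, -0.271215, 0.2682)–(1.1753, -1.4738, 0.2682)  len=1.3348
  (v20,v1,v2) [-+-] → (1.7544, -0.271215, 0.2682)–(1.885, 0, 0.2682)  len=0.3010

Chained into 2 loop(s):
  loop 1: 14 segments, perimeter = 13.0934
  loop 2: 14 segments, perimeter = 11.4502
Total perimeter = 24.544
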